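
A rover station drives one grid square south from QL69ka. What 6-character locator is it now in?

Latitude subsquare a = 0; −1 → -1, wraps to 23 = x, carry into square.
Latitude square 9; −1 → 8.
The longitude characters are unchanged.

QL68kx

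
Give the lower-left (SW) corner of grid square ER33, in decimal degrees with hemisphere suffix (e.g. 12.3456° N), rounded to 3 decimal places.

Field E=4, R=17: +4·20° lon, +17·10° lat → SW at lon -100°, lat 80°.
Square 3, 3: +3·2° lon, +3·1° lat → SW at lon -94°, lat 83°.
latitude 83.000° N, longitude 94.000° W.

83.000° N, 94.000° W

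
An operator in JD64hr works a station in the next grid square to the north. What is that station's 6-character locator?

Latitude subsquare r = 17; +1 → 18 = s.
The longitude characters are unchanged.

JD64hs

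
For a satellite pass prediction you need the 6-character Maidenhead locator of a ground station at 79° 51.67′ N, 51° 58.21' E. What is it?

LQ59xu

Offset from 180°W / 90°S: lon 231.9702°, lat 169.8612°.
Field (20°×10°, letters A–R): lon ⌊231.9702/20⌋ = 11 → L; lat ⌊169.8612/10⌋ = 16 → Q.
Square (2°×1°, digits 0–9): lon ⌊11.9702/2⌋ = 5; lat ⌊9.8612/1⌋ = 9.
Subsquare (5′×2.5′, letters a–x): lon ⌊1.9702/0.0833333⌋ = 23 → x; lat ⌊0.8612/0.0416667⌋ = 20 → u.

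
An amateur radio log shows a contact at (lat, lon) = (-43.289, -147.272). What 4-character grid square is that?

BE66

Shift to the Maidenhead origin (180°W, 90°S): lon 32.73, lat 46.71.
Field: 32.73/20 → 1 → B, 46.71/10 → 4 → E; chars BE.
Square: 12.73/2 → 6, 6.71/1 → 6; chars 66.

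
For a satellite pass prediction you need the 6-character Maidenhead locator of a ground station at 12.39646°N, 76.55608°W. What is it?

FK12rj

Shift to the Maidenhead origin (180°W, 90°S): lon 103.4439, lat 102.3965.
Field: 103.4439/20 → 5 → F, 102.3965/10 → 10 → K; chars FK.
Square: 3.4439/2 → 1, 2.3965/1 → 2; chars 12.
Subsquare: 1.4439/0.0833333 → 17 → r, 0.3965/0.0416667 → 9 → j; chars rj.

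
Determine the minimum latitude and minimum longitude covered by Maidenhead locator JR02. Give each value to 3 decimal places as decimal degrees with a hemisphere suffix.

82.000° N, 0.000° E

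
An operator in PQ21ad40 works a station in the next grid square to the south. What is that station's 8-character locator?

PQ21ac49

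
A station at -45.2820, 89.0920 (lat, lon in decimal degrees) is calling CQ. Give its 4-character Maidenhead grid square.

Shift to the Maidenhead origin (180°W, 90°S): lon 269.09, lat 44.72.
Field (20°×10°, letters A–R): 269.09/20 → 13 → N, 44.72/10 → 4 → E; chars NE.
Square (2°×1°, digits 0–9): 9.09/2 → 4, 4.72/1 → 4; chars 44.

NE44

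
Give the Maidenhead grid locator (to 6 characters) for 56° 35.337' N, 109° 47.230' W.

Offset from 180°W / 90°S: lon 70.2128°, lat 146.5890°.
Field: 70.2128/20 → 3 → D, 146.5890/10 → 14 → O; chars DO.
Square: 10.2128/2 → 5, 6.5890/1 → 6; chars 56.
Subsquare: 0.2128/0.0833333 → 2 → c, 0.5890/0.0416667 → 14 → o; chars co.

DO56co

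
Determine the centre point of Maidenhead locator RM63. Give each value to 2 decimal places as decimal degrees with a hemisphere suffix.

33.50° N, 173.00° E

Field R=17, M=12: +17·20° lon, +12·10° lat → SW at lon 160°, lat 30°.
Square 6, 3: +6·2° lon, +3·1° lat → SW at lon 172°, lat 33°.
Cell spans 2° lon × 1° lat. Centre is SW corner plus half of each.
latitude 33.50° N, longitude 173.00° E.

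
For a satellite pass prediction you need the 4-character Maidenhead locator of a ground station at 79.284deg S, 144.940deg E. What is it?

Add 180° to longitude and 90° to latitude: 324.94, 10.72.
Field (20°×10°, letters A–R): lon ⌊324.94/20⌋ = 16 → Q; lat ⌊10.72/10⌋ = 1 → B.
Square (2°×1°, digits 0–9): lon ⌊4.94/2⌋ = 2; lat ⌊0.72/1⌋ = 0.

QB20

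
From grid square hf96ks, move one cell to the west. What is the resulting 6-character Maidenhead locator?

HF96js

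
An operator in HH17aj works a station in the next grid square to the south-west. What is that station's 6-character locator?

HH07xi

Longitude subsquare a = 0; −1 → -1, wraps to 23 = x, carry into square.
Longitude square 1; −1 → 0.
Latitude subsquare j = 9; −1 → 8 = i.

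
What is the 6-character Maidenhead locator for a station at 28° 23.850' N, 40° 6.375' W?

GL98wj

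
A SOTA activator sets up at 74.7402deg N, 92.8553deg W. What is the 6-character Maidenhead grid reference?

Offset from 180°W / 90°S: lon 87.1447°, lat 164.7402°.
Field: 87.1447/20 → 4 → E, 164.7402/10 → 16 → Q; chars EQ.
Square: 7.1447/2 → 3, 4.7402/1 → 4; chars 34.
Subsquare: 1.1447/0.0833333 → 13 → n, 0.7402/0.0416667 → 17 → r; chars nr.

EQ34nr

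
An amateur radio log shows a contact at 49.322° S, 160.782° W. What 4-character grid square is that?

AE90

Add 180° to longitude and 90° to latitude: 19.22, 40.68.
Field: lon ⌊19.22/20⌋ = 0 → A; lat ⌊40.68/10⌋ = 4 → E.
Square: lon ⌊19.22/2⌋ = 9; lat ⌊0.68/1⌋ = 0.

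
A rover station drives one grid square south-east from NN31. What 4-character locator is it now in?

NN40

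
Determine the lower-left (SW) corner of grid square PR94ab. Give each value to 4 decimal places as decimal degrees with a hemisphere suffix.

84.0417° N, 138.0000° E

Field P=15, R=17: +15·20° lon, +17·10° lat → SW at lon 120°, lat 80°.
Square 9, 4: +9·2° lon, +4·1° lat → SW at lon 138°, lat 84°.
Subsquare a=0, b=1: +0·0.0833333° lon, +1·0.0416667° lat → SW at lon 138°, lat 84.0417°.
latitude 84.0417° N, longitude 138.0000° E.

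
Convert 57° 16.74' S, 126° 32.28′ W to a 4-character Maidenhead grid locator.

CD62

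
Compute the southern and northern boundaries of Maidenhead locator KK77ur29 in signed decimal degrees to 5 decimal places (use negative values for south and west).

Field K=10, K=10: +10·20° lon, +10·10° lat → SW at lon 20°, lat 10°.
Square 7, 7: +7·2° lon, +7·1° lat → SW at lon 34°, lat 17°.
Subsquare u=20, r=17: +20·0.0833333° lon, +17·0.0416667° lat → SW at lon 35.6667°, lat 17.7083°.
Extended square 2, 9: +2·0.00833333° lon, +9·0.00416667° lat → SW at lon 35.6833°, lat 17.7458°.
Cell spans 0.00833333° lon × 0.00416667° lat.
south 17.74583, north 17.75000.

17.74583, 17.75000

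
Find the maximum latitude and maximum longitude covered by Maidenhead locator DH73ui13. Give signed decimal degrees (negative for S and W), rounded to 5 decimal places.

Field D=3, H=7: +3·20° lon, +7·10° lat → SW at lon -120°, lat -20°.
Square 7, 3: +7·2° lon, +3·1° lat → SW at lon -106°, lat -17°.
Subsquare u=20, i=8: +20·0.0833333° lon, +8·0.0416667° lat → SW at lon -104.333°, lat -16.6667°.
Extended square 1, 3: +1·0.00833333° lon, +3·0.00416667° lat → SW at lon -104.325°, lat -16.6542°.
Cell spans 0.00833333° lon × 0.00416667° lat. NE corner is SW corner plus one full cell.
latitude -16.65000, longitude -104.31667.

-16.65000, -104.31667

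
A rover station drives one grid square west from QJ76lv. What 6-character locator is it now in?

QJ76kv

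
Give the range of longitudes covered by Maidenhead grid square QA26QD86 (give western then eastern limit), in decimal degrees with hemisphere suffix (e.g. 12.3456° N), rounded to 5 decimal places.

Field Q=16, A=0: +16·20° lon, +0·10° lat → SW at lon 140°, lat -90°.
Square 2, 6: +2·2° lon, +6·1° lat → SW at lon 144°, lat -84°.
Subsquare q=16, d=3: +16·0.0833333° lon, +3·0.0416667° lat → SW at lon 145.333°, lat -83.875°.
Extended square 8, 6: +8·0.00833333° lon, +6·0.00416667° lat → SW at lon 145.4°, lat -83.85°.
Cell spans 0.00833333° lon × 0.00416667° lat.
west 145.40000° E, east 145.40833° E.

145.40000° E, 145.40833° E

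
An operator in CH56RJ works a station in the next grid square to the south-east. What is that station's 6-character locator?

CH56si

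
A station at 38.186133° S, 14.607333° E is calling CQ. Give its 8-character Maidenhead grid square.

JF71ht25

Add 180° to longitude and 90° to latitude: 194.60733, 51.81387.
Field: lon ⌊194.60733/20⌋ = 9 → J; lat ⌊51.81387/10⌋ = 5 → F.
Square: lon ⌊14.60733/2⌋ = 7; lat ⌊1.81387/1⌋ = 1.
Subsquare: lon ⌊0.60733/0.0833333⌋ = 7 → h; lat ⌊0.81387/0.0416667⌋ = 19 → t.
Extended square: lon ⌊0.02400/0.00833333⌋ = 2; lat ⌊0.02220/0.00416667⌋ = 5.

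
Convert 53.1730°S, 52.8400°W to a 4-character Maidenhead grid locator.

Add 180° to longitude and 90° to latitude: 127.16, 36.83.
Field: 127.16/20 → 6 → G, 36.83/10 → 3 → D; chars GD.
Square: 7.16/2 → 3, 6.83/1 → 6; chars 36.

GD36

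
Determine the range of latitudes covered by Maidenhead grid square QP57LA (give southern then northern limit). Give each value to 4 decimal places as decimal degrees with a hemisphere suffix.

67.0000° N, 67.0417° N

Field Q=16, P=15: +16·20° lon, +15·10° lat → SW at lon 140°, lat 60°.
Square 5, 7: +5·2° lon, +7·1° lat → SW at lon 150°, lat 67°.
Subsquare l=11, a=0: +11·0.0833333° lon, +0·0.0416667° lat → SW at lon 150.917°, lat 67°.
Cell spans 0.0833333° lon × 0.0416667° lat.
south 67.0000° N, north 67.0417° N.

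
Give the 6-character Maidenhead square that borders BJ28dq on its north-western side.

Longitude subsquare d = 3; −1 → 2 = c.
Latitude subsquare q = 16; +1 → 17 = r.

BJ28cr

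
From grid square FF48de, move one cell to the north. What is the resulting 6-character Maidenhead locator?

FF48df

Latitude subsquare e = 4; +1 → 5 = f.
The longitude characters are unchanged.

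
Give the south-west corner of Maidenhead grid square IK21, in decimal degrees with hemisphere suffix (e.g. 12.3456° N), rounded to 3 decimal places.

Field I=8, K=10: +8·20° lon, +10·10° lat → SW at lon -20°, lat 10°.
Square 2, 1: +2·2° lon, +1·1° lat → SW at lon -16°, lat 11°.
latitude 11.000° N, longitude 16.000° W.

11.000° N, 16.000° W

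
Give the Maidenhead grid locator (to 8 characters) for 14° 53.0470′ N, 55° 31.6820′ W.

GK24fv62

Offset from 180°W / 90°S: lon 124.47197°, lat 104.88412°.
Field: lon ⌊124.47197/20⌋ = 6 → G; lat ⌊104.88412/10⌋ = 10 → K.
Square: lon ⌊4.47197/2⌋ = 2; lat ⌊4.88412/1⌋ = 4.
Subsquare: lon ⌊0.47197/0.0833333⌋ = 5 → f; lat ⌊0.88412/0.0416667⌋ = 21 → v.
Extended square: lon ⌊0.05530/0.00833333⌋ = 6; lat ⌊0.00912/0.00416667⌋ = 2.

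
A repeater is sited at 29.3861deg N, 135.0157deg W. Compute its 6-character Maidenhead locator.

CL29lj

Shift to the Maidenhead origin (180°W, 90°S): lon 44.9843, lat 119.3861.
Field: 44.9843/20 → 2 → C, 119.3861/10 → 11 → L; chars CL.
Square: 4.9843/2 → 2, 9.3861/1 → 9; chars 29.
Subsquare: 0.9843/0.0833333 → 11 → l, 0.3861/0.0416667 → 9 → j; chars lj.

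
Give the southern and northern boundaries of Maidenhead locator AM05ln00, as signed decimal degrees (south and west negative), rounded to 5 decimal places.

35.54167, 35.54583

Field A=0, M=12: +0·20° lon, +12·10° lat → SW at lon -180°, lat 30°.
Square 0, 5: +0·2° lon, +5·1° lat → SW at lon -180°, lat 35°.
Subsquare l=11, n=13: +11·0.0833333° lon, +13·0.0416667° lat → SW at lon -179.083°, lat 35.5417°.
Extended square 0, 0: +0·0.00833333° lon, +0·0.00416667° lat → SW at lon -179.083°, lat 35.5417°.
Cell spans 0.00833333° lon × 0.00416667° lat.
south 35.54167, north 35.54583.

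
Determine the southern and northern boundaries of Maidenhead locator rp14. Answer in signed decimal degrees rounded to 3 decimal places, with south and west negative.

64.000, 65.000

Field R=17, P=15: +17·20° lon, +15·10° lat → SW at lon 160°, lat 60°.
Square 1, 4: +1·2° lon, +4·1° lat → SW at lon 162°, lat 64°.
Cell spans 2° lon × 1° lat.
south 64.000, north 65.000.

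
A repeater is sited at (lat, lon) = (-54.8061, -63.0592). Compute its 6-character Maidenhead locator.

FD85le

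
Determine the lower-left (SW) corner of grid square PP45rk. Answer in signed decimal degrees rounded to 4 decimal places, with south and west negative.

Field P=15, P=15: +15·20° lon, +15·10° lat → SW at lon 120°, lat 60°.
Square 4, 5: +4·2° lon, +5·1° lat → SW at lon 128°, lat 65°.
Subsquare r=17, k=10: +17·0.0833333° lon, +10·0.0416667° lat → SW at lon 129.417°, lat 65.4167°.
latitude 65.4167, longitude 129.4167.

65.4167, 129.4167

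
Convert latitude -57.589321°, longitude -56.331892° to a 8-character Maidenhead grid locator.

Offset from 180°W / 90°S: lon 123.66811°, lat 32.41068°.
Field: lon ⌊123.66811/20⌋ = 6 → G; lat ⌊32.41068/10⌋ = 3 → D.
Square: lon ⌊3.66811/2⌋ = 1; lat ⌊2.41068/1⌋ = 2.
Subsquare: lon ⌊1.66811/0.0833333⌋ = 20 → u; lat ⌊0.41068/0.0416667⌋ = 9 → j.
Extended square: lon ⌊0.00144/0.00833333⌋ = 0; lat ⌊0.03568/0.00416667⌋ = 8.

GD12uj08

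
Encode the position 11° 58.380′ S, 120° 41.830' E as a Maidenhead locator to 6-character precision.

Shift to the Maidenhead origin (180°W, 90°S): lon 300.6972, lat 78.0270.
Field: lon ⌊300.6972/20⌋ = 15 → P; lat ⌊78.0270/10⌋ = 7 → H.
Square: lon ⌊0.6972/2⌋ = 0; lat ⌊8.0270/1⌋ = 8.
Subsquare: lon ⌊0.6972/0.0833333⌋ = 8 → i; lat ⌊0.0270/0.0416667⌋ = 0 → a.

PH08ia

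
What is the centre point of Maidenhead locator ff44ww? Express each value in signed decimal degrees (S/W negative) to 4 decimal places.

-35.0625, -70.1250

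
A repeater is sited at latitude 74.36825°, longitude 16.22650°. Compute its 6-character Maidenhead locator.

JQ84ci

Shift to the Maidenhead origin (180°W, 90°S): lon 196.2265, lat 164.3682.
Field (20°×10°, letters A–R): lon ⌊196.2265/20⌋ = 9 → J; lat ⌊164.3682/10⌋ = 16 → Q.
Square (2°×1°, digits 0–9): lon ⌊16.2265/2⌋ = 8; lat ⌊4.3682/1⌋ = 4.
Subsquare (5′×2.5′, letters a–x): lon ⌊0.2265/0.0833333⌋ = 2 → c; lat ⌊0.3682/0.0416667⌋ = 8 → i.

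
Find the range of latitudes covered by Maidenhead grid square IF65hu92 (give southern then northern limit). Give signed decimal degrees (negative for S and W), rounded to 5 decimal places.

Field I=8, F=5: +8·20° lon, +5·10° lat → SW at lon -20°, lat -40°.
Square 6, 5: +6·2° lon, +5·1° lat → SW at lon -8°, lat -35°.
Subsquare h=7, u=20: +7·0.0833333° lon, +20·0.0416667° lat → SW at lon -7.41667°, lat -34.1667°.
Extended square 9, 2: +9·0.00833333° lon, +2·0.00416667° lat → SW at lon -7.34167°, lat -34.1583°.
Cell spans 0.00833333° lon × 0.00416667° lat.
south -34.15833, north -34.15417.

-34.15833, -34.15417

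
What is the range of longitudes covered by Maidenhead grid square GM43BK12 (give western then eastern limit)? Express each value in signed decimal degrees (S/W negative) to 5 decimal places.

-51.90833, -51.90000

Field G=6, M=12: +6·20° lon, +12·10° lat → SW at lon -60°, lat 30°.
Square 4, 3: +4·2° lon, +3·1° lat → SW at lon -52°, lat 33°.
Subsquare b=1, k=10: +1·0.0833333° lon, +10·0.0416667° lat → SW at lon -51.9167°, lat 33.4167°.
Extended square 1, 2: +1·0.00833333° lon, +2·0.00416667° lat → SW at lon -51.9083°, lat 33.425°.
Cell spans 0.00833333° lon × 0.00416667° lat.
west -51.90833, east -51.90000.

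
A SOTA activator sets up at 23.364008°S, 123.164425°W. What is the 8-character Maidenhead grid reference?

Offset from 180°W / 90°S: lon 56.83558°, lat 66.63599°.
Field: 56.83558/20 → 2 → C, 66.63599/10 → 6 → G; chars CG.
Square: 16.83558/2 → 8, 6.63599/1 → 6; chars 86.
Subsquare: 0.83558/0.0833333 → 10 → k, 0.63599/0.0416667 → 15 → p; chars kp.
Extended square: 0.00224/0.00833333 → 0, 0.01099/0.00416667 → 2; chars 02.

CG86kp02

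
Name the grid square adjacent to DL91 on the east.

EL01

Longitude square 9; +1 → 10, wraps to 0, carry into field.
Longitude field D = 3; +1 → 4 = E.
The latitude characters are unchanged.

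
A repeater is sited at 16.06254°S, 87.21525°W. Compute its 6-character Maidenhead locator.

Offset from 180°W / 90°S: lon 92.7848°, lat 73.9375°.
Field: lon ⌊92.7848/20⌋ = 4 → E; lat ⌊73.9375/10⌋ = 7 → H.
Square: lon ⌊12.7848/2⌋ = 6; lat ⌊3.9375/1⌋ = 3.
Subsquare: lon ⌊0.7848/0.0833333⌋ = 9 → j; lat ⌊0.9375/0.0416667⌋ = 22 → w.

EH63jw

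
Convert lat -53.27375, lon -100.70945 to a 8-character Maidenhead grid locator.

DD96pr44

Add 180° to longitude and 90° to latitude: 79.29055, 36.72625.
Field: 79.29055/20 → 3 → D, 36.72625/10 → 3 → D; chars DD.
Square: 19.29055/2 → 9, 6.72625/1 → 6; chars 96.
Subsquare: 1.29055/0.0833333 → 15 → p, 0.72625/0.0416667 → 17 → r; chars pr.
Extended square: 0.04055/0.00833333 → 4, 0.01792/0.00416667 → 4; chars 44.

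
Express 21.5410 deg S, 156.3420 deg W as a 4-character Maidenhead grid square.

Shift to the Maidenhead origin (180°W, 90°S): lon 23.66, lat 68.46.
Field: 23.66/20 → 1 → B, 68.46/10 → 6 → G; chars BG.
Square: 3.66/2 → 1, 8.46/1 → 8; chars 18.

BG18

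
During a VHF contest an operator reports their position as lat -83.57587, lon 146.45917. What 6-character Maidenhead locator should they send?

QA36fk

Shift to the Maidenhead origin (180°W, 90°S): lon 326.4592, lat 6.4241.
Field: lon ⌊326.4592/20⌋ = 16 → Q; lat ⌊6.4241/10⌋ = 0 → A.
Square: lon ⌊6.4592/2⌋ = 3; lat ⌊6.4241/1⌋ = 6.
Subsquare: lon ⌊0.4592/0.0833333⌋ = 5 → f; lat ⌊0.4241/0.0416667⌋ = 10 → k.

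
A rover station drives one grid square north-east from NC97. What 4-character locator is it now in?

Longitude square 9; +1 → 10, wraps to 0, carry into field.
Longitude field N = 13; +1 → 14 = O.
Latitude square 7; +1 → 8.

OC08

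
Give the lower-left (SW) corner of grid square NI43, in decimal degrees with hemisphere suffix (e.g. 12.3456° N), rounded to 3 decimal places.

Field N=13, I=8: +13·20° lon, +8·10° lat → SW at lon 80°, lat -10°.
Square 4, 3: +4·2° lon, +3·1° lat → SW at lon 88°, lat -7°.
latitude 7.000° S, longitude 88.000° E.

7.000° S, 88.000° E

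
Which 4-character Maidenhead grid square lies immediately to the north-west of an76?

Longitude square 7; −1 → 6.
Latitude square 6; +1 → 7.

AN67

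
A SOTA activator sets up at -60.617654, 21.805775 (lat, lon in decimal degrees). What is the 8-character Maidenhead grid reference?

KC09vj61

Add 180° to longitude and 90° to latitude: 201.80578, 29.38235.
Field: 201.80578/20 → 10 → K, 29.38235/10 → 2 → C; chars KC.
Square: 1.80578/2 → 0, 9.38235/1 → 9; chars 09.
Subsquare: 1.80578/0.0833333 → 21 → v, 0.38235/0.0416667 → 9 → j; chars vj.
Extended square: 0.05578/0.00833333 → 6, 0.00735/0.00416667 → 1; chars 61.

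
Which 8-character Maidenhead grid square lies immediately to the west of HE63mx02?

HE63lx92

Longitude extended square 0; −1 → -1, wraps to 9, carry into subsquare.
Longitude subsquare m = 12; −1 → 11 = l.
The latitude characters are unchanged.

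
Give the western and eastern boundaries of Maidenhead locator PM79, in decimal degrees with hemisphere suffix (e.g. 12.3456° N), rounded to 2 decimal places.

Field P=15, M=12: +15·20° lon, +12·10° lat → SW at lon 120°, lat 30°.
Square 7, 9: +7·2° lon, +9·1° lat → SW at lon 134°, lat 39°.
Cell spans 2° lon × 1° lat.
west 134.00° E, east 136.00° E.

134.00° E, 136.00° E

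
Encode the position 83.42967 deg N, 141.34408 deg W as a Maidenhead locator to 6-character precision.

Shift to the Maidenhead origin (180°W, 90°S): lon 38.6559, lat 173.4297.
Field (20°×10°, letters A–R): lon ⌊38.6559/20⌋ = 1 → B; lat ⌊173.4297/10⌋ = 17 → R.
Square (2°×1°, digits 0–9): lon ⌊18.6559/2⌋ = 9; lat ⌊3.4297/1⌋ = 3.
Subsquare (5′×2.5′, letters a–x): lon ⌊0.6559/0.0833333⌋ = 7 → h; lat ⌊0.4297/0.0416667⌋ = 10 → k.

BR93hk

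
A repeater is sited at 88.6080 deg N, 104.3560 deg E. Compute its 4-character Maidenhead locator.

OR28

Add 180° to longitude and 90° to latitude: 284.36, 178.61.
Field (20°×10°, letters A–R): lon ⌊284.36/20⌋ = 14 → O; lat ⌊178.61/10⌋ = 17 → R.
Square (2°×1°, digits 0–9): lon ⌊4.36/2⌋ = 2; lat ⌊8.61/1⌋ = 8.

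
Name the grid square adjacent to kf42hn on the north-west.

KF42go

Longitude subsquare h = 7; −1 → 6 = g.
Latitude subsquare n = 13; +1 → 14 = o.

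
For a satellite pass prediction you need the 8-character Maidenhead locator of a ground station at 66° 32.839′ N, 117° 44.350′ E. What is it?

OP86un81

Offset from 180°W / 90°S: lon 297.73917°, lat 156.54732°.
Field: 297.73917/20 → 14 → O, 156.54732/10 → 15 → P; chars OP.
Square: 17.73917/2 → 8, 6.54732/1 → 6; chars 86.
Subsquare: 1.73917/0.0833333 → 20 → u, 0.54732/0.0416667 → 13 → n; chars un.
Extended square: 0.07250/0.00833333 → 8, 0.00565/0.00416667 → 1; chars 81.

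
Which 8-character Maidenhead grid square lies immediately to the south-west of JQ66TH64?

JQ66th53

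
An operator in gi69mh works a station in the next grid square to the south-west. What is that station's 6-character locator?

GI69lg

Longitude subsquare m = 12; −1 → 11 = l.
Latitude subsquare h = 7; −1 → 6 = g.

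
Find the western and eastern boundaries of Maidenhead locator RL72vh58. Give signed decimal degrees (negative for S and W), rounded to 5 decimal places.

Field R=17, L=11: +17·20° lon, +11·10° lat → SW at lon 160°, lat 20°.
Square 7, 2: +7·2° lon, +2·1° lat → SW at lon 174°, lat 22°.
Subsquare v=21, h=7: +21·0.0833333° lon, +7·0.0416667° lat → SW at lon 175.75°, lat 22.2917°.
Extended square 5, 8: +5·0.00833333° lon, +8·0.00416667° lat → SW at lon 175.792°, lat 22.325°.
Cell spans 0.00833333° lon × 0.00416667° lat.
west 175.79167, east 175.80000.

175.79167, 175.80000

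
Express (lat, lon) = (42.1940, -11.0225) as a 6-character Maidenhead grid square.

Offset from 180°W / 90°S: lon 168.9775°, lat 132.1940°.
Field (20°×10°, letters A–R): 168.9775/20 → 8 → I, 132.1940/10 → 13 → N; chars IN.
Square (2°×1°, digits 0–9): 8.9775/2 → 4, 2.1940/1 → 2; chars 42.
Subsquare (5′×2.5′, letters a–x): 0.9775/0.0833333 → 11 → l, 0.1940/0.0416667 → 4 → e; chars le.

IN42le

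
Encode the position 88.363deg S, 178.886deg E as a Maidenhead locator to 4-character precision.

Shift to the Maidenhead origin (180°W, 90°S): lon 358.89, lat 1.64.
Field: lon ⌊358.89/20⌋ = 17 → R; lat ⌊1.64/10⌋ = 0 → A.
Square: lon ⌊18.89/2⌋ = 9; lat ⌊1.64/1⌋ = 1.

RA91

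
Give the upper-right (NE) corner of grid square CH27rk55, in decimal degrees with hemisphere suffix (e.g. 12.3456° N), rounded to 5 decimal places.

Field C=2, H=7: +2·20° lon, +7·10° lat → SW at lon -140°, lat -20°.
Square 2, 7: +2·2° lon, +7·1° lat → SW at lon -136°, lat -13°.
Subsquare r=17, k=10: +17·0.0833333° lon, +10·0.0416667° lat → SW at lon -134.583°, lat -12.5833°.
Extended square 5, 5: +5·0.00833333° lon, +5·0.00416667° lat → SW at lon -134.542°, lat -12.5625°.
Cell spans 0.00833333° lon × 0.00416667° lat. NE corner is SW corner plus one full cell.
latitude 12.55833° S, longitude 134.53333° W.

12.55833° S, 134.53333° W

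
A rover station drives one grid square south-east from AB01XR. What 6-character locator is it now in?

AB11aq

Longitude subsquare x = 23; +1 → 24, wraps to 0 = a, carry into square.
Longitude square 0; +1 → 1.
Latitude subsquare r = 17; −1 → 16 = q.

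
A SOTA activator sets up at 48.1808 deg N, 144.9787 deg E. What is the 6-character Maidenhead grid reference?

Shift to the Maidenhead origin (180°W, 90°S): lon 324.9787, lat 138.1808.
Field: 324.9787/20 → 16 → Q, 138.1808/10 → 13 → N; chars QN.
Square: 4.9787/2 → 2, 8.1808/1 → 8; chars 28.
Subsquare: 0.9787/0.0833333 → 11 → l, 0.1808/0.0416667 → 4 → e; chars le.

QN28le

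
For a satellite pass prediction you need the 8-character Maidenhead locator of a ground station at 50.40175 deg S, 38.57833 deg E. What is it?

Add 180° to longitude and 90° to latitude: 218.57833, 39.59825.
Field (20°×10°, letters A–R): 218.57833/20 → 10 → K, 39.59825/10 → 3 → D; chars KD.
Square (2°×1°, digits 0–9): 18.57833/2 → 9, 9.59825/1 → 9; chars 99.
Subsquare (5′×2.5′, letters a–x): 0.57833/0.0833333 → 6 → g, 0.59825/0.0416667 → 14 → o; chars go.
Extended square (30″×15″, digits 0–9): 0.07833/0.00833333 → 9, 0.01492/0.00416667 → 3; chars 93.

KD99go93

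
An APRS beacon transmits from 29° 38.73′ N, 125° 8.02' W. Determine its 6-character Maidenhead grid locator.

Shift to the Maidenhead origin (180°W, 90°S): lon 54.8663, lat 119.6455.
Field: 54.8663/20 → 2 → C, 119.6455/10 → 11 → L; chars CL.
Square: 14.8663/2 → 7, 9.6455/1 → 9; chars 79.
Subsquare: 0.8663/0.0833333 → 10 → k, 0.6455/0.0416667 → 15 → p; chars kp.

CL79kp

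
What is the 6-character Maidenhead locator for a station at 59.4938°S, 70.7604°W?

FD40om

Offset from 180°W / 90°S: lon 109.2396°, lat 30.5062°.
Field (20°×10°, letters A–R): 109.2396/20 → 5 → F, 30.5062/10 → 3 → D; chars FD.
Square (2°×1°, digits 0–9): 9.2396/2 → 4, 0.5062/1 → 0; chars 40.
Subsquare (5′×2.5′, letters a–x): 1.2396/0.0833333 → 14 → o, 0.5062/0.0416667 → 12 → m; chars om.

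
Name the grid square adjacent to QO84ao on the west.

QO74xo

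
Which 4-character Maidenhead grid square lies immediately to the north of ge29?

Latitude square 9; +1 → 10, wraps to 0, carry into field.
Latitude field E = 4; +1 → 5 = F.
The longitude characters are unchanged.

GF20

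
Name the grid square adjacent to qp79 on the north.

Latitude square 9; +1 → 10, wraps to 0, carry into field.
Latitude field P = 15; +1 → 16 = Q.
The longitude characters are unchanged.

QQ70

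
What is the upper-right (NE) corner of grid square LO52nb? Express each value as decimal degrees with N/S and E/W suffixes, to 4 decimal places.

Field L=11, O=14: +11·20° lon, +14·10° lat → SW at lon 40°, lat 50°.
Square 5, 2: +5·2° lon, +2·1° lat → SW at lon 50°, lat 52°.
Subsquare n=13, b=1: +13·0.0833333° lon, +1·0.0416667° lat → SW at lon 51.0833°, lat 52.0417°.
Cell spans 0.0833333° lon × 0.0416667° lat. NE corner is SW corner plus one full cell.
latitude 52.0833° N, longitude 51.1667° E.

52.0833° N, 51.1667° E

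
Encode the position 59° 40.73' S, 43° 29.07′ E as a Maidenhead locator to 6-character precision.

LD10rh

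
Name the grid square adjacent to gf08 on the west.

Longitude square 0; −1 → -1, wraps to 9, carry into field.
Longitude field G = 6; −1 → 5 = F.
The latitude characters are unchanged.

FF98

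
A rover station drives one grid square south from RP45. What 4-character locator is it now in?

RP44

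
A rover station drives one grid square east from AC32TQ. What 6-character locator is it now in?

Longitude subsquare t = 19; +1 → 20 = u.
The latitude characters are unchanged.

AC32uq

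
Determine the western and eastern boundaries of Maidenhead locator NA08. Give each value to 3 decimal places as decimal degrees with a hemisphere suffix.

80.000° E, 82.000° E

Field N=13, A=0: +13·20° lon, +0·10° lat → SW at lon 80°, lat -90°.
Square 0, 8: +0·2° lon, +8·1° lat → SW at lon 80°, lat -82°.
Cell spans 2° lon × 1° lat.
west 80.000° E, east 82.000° E.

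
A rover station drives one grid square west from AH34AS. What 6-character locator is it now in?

AH24xs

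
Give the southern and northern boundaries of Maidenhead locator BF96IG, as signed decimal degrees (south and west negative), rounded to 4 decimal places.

-33.7500, -33.7083

Field B=1, F=5: +1·20° lon, +5·10° lat → SW at lon -160°, lat -40°.
Square 9, 6: +9·2° lon, +6·1° lat → SW at lon -142°, lat -34°.
Subsquare i=8, g=6: +8·0.0833333° lon, +6·0.0416667° lat → SW at lon -141.333°, lat -33.75°.
Cell spans 0.0833333° lon × 0.0416667° lat.
south -33.7500, north -33.7083.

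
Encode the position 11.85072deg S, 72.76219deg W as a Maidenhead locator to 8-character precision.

Shift to the Maidenhead origin (180°W, 90°S): lon 107.23781, lat 78.14928.
Field: 107.23781/20 → 5 → F, 78.14928/10 → 7 → H; chars FH.
Square: 7.23781/2 → 3, 8.14928/1 → 8; chars 38.
Subsquare: 1.23781/0.0833333 → 14 → o, 0.14928/0.0416667 → 3 → d; chars od.
Extended square: 0.07114/0.00833333 → 8, 0.02428/0.00416667 → 5; chars 85.

FH38od85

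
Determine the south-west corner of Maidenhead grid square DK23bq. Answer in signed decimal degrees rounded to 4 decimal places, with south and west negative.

Field D=3, K=10: +3·20° lon, +10·10° lat → SW at lon -120°, lat 10°.
Square 2, 3: +2·2° lon, +3·1° lat → SW at lon -116°, lat 13°.
Subsquare b=1, q=16: +1·0.0833333° lon, +16·0.0416667° lat → SW at lon -115.917°, lat 13.6667°.
latitude 13.6667, longitude -115.9167.

13.6667, -115.9167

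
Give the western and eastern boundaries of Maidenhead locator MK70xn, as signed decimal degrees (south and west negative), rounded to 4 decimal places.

75.9167, 76.0000

Field M=12, K=10: +12·20° lon, +10·10° lat → SW at lon 60°, lat 10°.
Square 7, 0: +7·2° lon, +0·1° lat → SW at lon 74°, lat 10°.
Subsquare x=23, n=13: +23·0.0833333° lon, +13·0.0416667° lat → SW at lon 75.9167°, lat 10.5417°.
Cell spans 0.0833333° lon × 0.0416667° lat.
west 75.9167, east 76.0000.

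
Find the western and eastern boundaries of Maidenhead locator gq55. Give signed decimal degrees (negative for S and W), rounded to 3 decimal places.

-50.000, -48.000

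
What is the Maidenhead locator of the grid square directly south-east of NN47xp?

NN57ao

Longitude subsquare x = 23; +1 → 24, wraps to 0 = a, carry into square.
Longitude square 4; +1 → 5.
Latitude subsquare p = 15; −1 → 14 = o.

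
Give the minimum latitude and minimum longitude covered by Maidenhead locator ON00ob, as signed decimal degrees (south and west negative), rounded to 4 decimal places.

40.0417, 101.1667

Field O=14, N=13: +14·20° lon, +13·10° lat → SW at lon 100°, lat 40°.
Square 0, 0: +0·2° lon, +0·1° lat → SW at lon 100°, lat 40°.
Subsquare o=14, b=1: +14·0.0833333° lon, +1·0.0416667° lat → SW at lon 101.167°, lat 40.0417°.
latitude 40.0417, longitude 101.1667.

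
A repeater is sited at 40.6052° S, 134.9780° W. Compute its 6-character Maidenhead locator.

CE29mj

Offset from 180°W / 90°S: lon 45.0220°, lat 49.3948°.
Field: 45.0220/20 → 2 → C, 49.3948/10 → 4 → E; chars CE.
Square: 5.0220/2 → 2, 9.3948/1 → 9; chars 29.
Subsquare: 1.0220/0.0833333 → 12 → m, 0.3948/0.0416667 → 9 → j; chars mj.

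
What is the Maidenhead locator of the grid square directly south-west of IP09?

HP98

Longitude square 0; −1 → -1, wraps to 9, carry into field.
Longitude field I = 8; −1 → 7 = H.
Latitude square 9; −1 → 8.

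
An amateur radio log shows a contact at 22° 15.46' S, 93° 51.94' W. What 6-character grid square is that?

Offset from 180°W / 90°S: lon 86.1343°, lat 67.7423°.
Field: lon ⌊86.1343/20⌋ = 4 → E; lat ⌊67.7423/10⌋ = 6 → G.
Square: lon ⌊6.1343/2⌋ = 3; lat ⌊7.7423/1⌋ = 7.
Subsquare: lon ⌊0.1343/0.0833333⌋ = 1 → b; lat ⌊0.7423/0.0416667⌋ = 17 → r.

EG37br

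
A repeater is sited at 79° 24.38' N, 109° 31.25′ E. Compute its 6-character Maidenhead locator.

Offset from 180°W / 90°S: lon 289.5208°, lat 169.4063°.
Field (20°×10°, letters A–R): lon ⌊289.5208/20⌋ = 14 → O; lat ⌊169.4063/10⌋ = 16 → Q.
Square (2°×1°, digits 0–9): lon ⌊9.5208/2⌋ = 4; lat ⌊9.4063/1⌋ = 9.
Subsquare (5′×2.5′, letters a–x): lon ⌊1.5208/0.0833333⌋ = 18 → s; lat ⌊0.4063/0.0416667⌋ = 9 → j.

OQ49sj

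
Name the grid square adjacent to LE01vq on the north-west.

Longitude subsquare v = 21; −1 → 20 = u.
Latitude subsquare q = 16; +1 → 17 = r.

LE01ur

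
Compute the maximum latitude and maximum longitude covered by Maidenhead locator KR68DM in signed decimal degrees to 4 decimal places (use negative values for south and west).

88.5417, 32.3333

Field K=10, R=17: +10·20° lon, +17·10° lat → SW at lon 20°, lat 80°.
Square 6, 8: +6·2° lon, +8·1° lat → SW at lon 32°, lat 88°.
Subsquare d=3, m=12: +3·0.0833333° lon, +12·0.0416667° lat → SW at lon 32.25°, lat 88.5°.
Cell spans 0.0833333° lon × 0.0416667° lat. NE corner is SW corner plus one full cell.
latitude 88.5417, longitude 32.3333.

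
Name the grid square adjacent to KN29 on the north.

KO20

Latitude square 9; +1 → 10, wraps to 0, carry into field.
Latitude field N = 13; +1 → 14 = O.
The longitude characters are unchanged.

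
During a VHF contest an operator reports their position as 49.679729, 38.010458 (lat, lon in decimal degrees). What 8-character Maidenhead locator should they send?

KN99aq13

Add 180° to longitude and 90° to latitude: 218.01046, 139.67973.
Field: 218.01046/20 → 10 → K, 139.67973/10 → 13 → N; chars KN.
Square: 18.01046/2 → 9, 9.67973/1 → 9; chars 99.
Subsquare: 0.01046/0.0833333 → 0 → a, 0.67973/0.0416667 → 16 → q; chars aq.
Extended square: 0.01046/0.00833333 → 1, 0.01306/0.00416667 → 3; chars 13.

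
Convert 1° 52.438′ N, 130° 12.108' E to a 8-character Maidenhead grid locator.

PJ51cu49

Shift to the Maidenhead origin (180°W, 90°S): lon 310.20180, lat 91.87397.
Field (20°×10°, letters A–R): 310.20180/20 → 15 → P, 91.87397/10 → 9 → J; chars PJ.
Square (2°×1°, digits 0–9): 10.20180/2 → 5, 1.87397/1 → 1; chars 51.
Subsquare (5′×2.5′, letters a–x): 0.20180/0.0833333 → 2 → c, 0.87397/0.0416667 → 20 → u; chars cu.
Extended square (30″×15″, digits 0–9): 0.03513/0.00833333 → 4, 0.04063/0.00416667 → 9; chars 49.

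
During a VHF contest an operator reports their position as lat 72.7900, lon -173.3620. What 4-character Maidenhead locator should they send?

Shift to the Maidenhead origin (180°W, 90°S): lon 6.64, lat 162.79.
Field: lon ⌊6.64/20⌋ = 0 → A; lat ⌊162.79/10⌋ = 16 → Q.
Square: lon ⌊6.64/2⌋ = 3; lat ⌊2.79/1⌋ = 2.

AQ32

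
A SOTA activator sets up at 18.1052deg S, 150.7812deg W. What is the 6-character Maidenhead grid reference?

Add 180° to longitude and 90° to latitude: 29.2188, 71.8948.
Field: 29.2188/20 → 1 → B, 71.8948/10 → 7 → H; chars BH.
Square: 9.2188/2 → 4, 1.8948/1 → 1; chars 41.
Subsquare: 1.2188/0.0833333 → 14 → o, 0.8948/0.0416667 → 21 → v; chars ov.

BH41ov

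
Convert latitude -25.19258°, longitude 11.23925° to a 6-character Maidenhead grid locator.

JG54ot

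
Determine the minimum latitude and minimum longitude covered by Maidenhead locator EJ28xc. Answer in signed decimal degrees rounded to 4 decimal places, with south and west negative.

Field E=4, J=9: +4·20° lon, +9·10° lat → SW at lon -100°, lat 0°.
Square 2, 8: +2·2° lon, +8·1° lat → SW at lon -96°, lat 8°.
Subsquare x=23, c=2: +23·0.0833333° lon, +2·0.0416667° lat → SW at lon -94.0833°, lat 8.08333°.
latitude 8.0833, longitude -94.0833.

8.0833, -94.0833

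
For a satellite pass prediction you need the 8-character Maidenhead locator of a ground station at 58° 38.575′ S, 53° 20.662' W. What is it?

Add 180° to longitude and 90° to latitude: 126.65563, 31.35708.
Field: lon ⌊126.65563/20⌋ = 6 → G; lat ⌊31.35708/10⌋ = 3 → D.
Square: lon ⌊6.65563/2⌋ = 3; lat ⌊1.35708/1⌋ = 1.
Subsquare: lon ⌊0.65563/0.0833333⌋ = 7 → h; lat ⌊0.35708/0.0416667⌋ = 8 → i.
Extended square: lon ⌊0.07230/0.00833333⌋ = 8; lat ⌊0.02375/0.00416667⌋ = 5.

GD31hi85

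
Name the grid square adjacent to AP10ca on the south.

AO19cx

Latitude subsquare a = 0; −1 → -1, wraps to 23 = x, carry into square.
Latitude square 0; −1 → -1, wraps to 9, carry into field.
Latitude field P = 15; −1 → 14 = O.
The longitude characters are unchanged.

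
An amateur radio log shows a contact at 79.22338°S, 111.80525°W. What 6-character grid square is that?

DB40cs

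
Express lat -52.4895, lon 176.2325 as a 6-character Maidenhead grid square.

Add 180° to longitude and 90° to latitude: 356.2325, 37.5105.
Field: 356.2325/20 → 17 → R, 37.5105/10 → 3 → D; chars RD.
Square: 16.2325/2 → 8, 7.5105/1 → 7; chars 87.
Subsquare: 0.2325/0.0833333 → 2 → c, 0.5105/0.0416667 → 12 → m; chars cm.

RD87cm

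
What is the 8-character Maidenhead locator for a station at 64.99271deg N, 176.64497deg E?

RP84hx78

Shift to the Maidenhead origin (180°W, 90°S): lon 356.64497, lat 154.99271.
Field: 356.64497/20 → 17 → R, 154.99271/10 → 15 → P; chars RP.
Square: 16.64497/2 → 8, 4.99271/1 → 4; chars 84.
Subsquare: 0.64497/0.0833333 → 7 → h, 0.99271/0.0416667 → 23 → x; chars hx.
Extended square: 0.06164/0.00833333 → 7, 0.03438/0.00416667 → 8; chars 78.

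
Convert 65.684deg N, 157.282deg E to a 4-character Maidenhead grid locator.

QP85

Add 180° to longitude and 90° to latitude: 337.28, 155.68.
Field: 337.28/20 → 16 → Q, 155.68/10 → 15 → P; chars QP.
Square: 17.28/2 → 8, 5.68/1 → 5; chars 85.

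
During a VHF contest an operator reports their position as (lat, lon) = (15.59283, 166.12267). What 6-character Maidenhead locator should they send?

Shift to the Maidenhead origin (180°W, 90°S): lon 346.1227, lat 105.5928.
Field: lon ⌊346.1227/20⌋ = 17 → R; lat ⌊105.5928/10⌋ = 10 → K.
Square: lon ⌊6.1227/2⌋ = 3; lat ⌊5.5928/1⌋ = 5.
Subsquare: lon ⌊0.1227/0.0833333⌋ = 1 → b; lat ⌊0.5928/0.0416667⌋ = 14 → o.

RK35bo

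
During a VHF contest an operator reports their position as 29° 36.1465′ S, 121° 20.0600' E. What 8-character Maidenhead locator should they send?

PG00qj05

Add 180° to longitude and 90° to latitude: 301.33433, 60.39756.
Field (20°×10°, letters A–R): 301.33433/20 → 15 → P, 60.39756/10 → 6 → G; chars PG.
Square (2°×1°, digits 0–9): 1.33433/2 → 0, 0.39756/1 → 0; chars 00.
Subsquare (5′×2.5′, letters a–x): 1.33433/0.0833333 → 16 → q, 0.39756/0.0416667 → 9 → j; chars qj.
Extended square (30″×15″, digits 0–9): 0.00100/0.00833333 → 0, 0.02256/0.00416667 → 5; chars 05.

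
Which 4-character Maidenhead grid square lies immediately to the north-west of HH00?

Longitude square 0; −1 → -1, wraps to 9, carry into field.
Longitude field H = 7; −1 → 6 = G.
Latitude square 0; +1 → 1.

GH91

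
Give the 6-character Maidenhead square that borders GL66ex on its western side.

GL66dx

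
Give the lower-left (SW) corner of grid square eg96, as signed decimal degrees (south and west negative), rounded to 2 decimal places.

-24.00, -82.00

Field E=4, G=6: +4·20° lon, +6·10° lat → SW at lon -100°, lat -30°.
Square 9, 6: +9·2° lon, +6·1° lat → SW at lon -82°, lat -24°.
latitude -24.00, longitude -82.00.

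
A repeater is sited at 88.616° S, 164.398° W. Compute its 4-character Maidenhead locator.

Shift to the Maidenhead origin (180°W, 90°S): lon 15.60, lat 1.38.
Field: 15.60/20 → 0 → A, 1.38/10 → 0 → A; chars AA.
Square: 15.60/2 → 7, 1.38/1 → 1; chars 71.

AA71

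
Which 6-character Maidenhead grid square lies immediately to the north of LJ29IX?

LK20ia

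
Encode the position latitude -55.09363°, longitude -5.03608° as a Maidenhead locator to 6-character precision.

Offset from 180°W / 90°S: lon 174.9639°, lat 34.9064°.
Field: lon ⌊174.9639/20⌋ = 8 → I; lat ⌊34.9064/10⌋ = 3 → D.
Square: lon ⌊14.9639/2⌋ = 7; lat ⌊4.9064/1⌋ = 4.
Subsquare: lon ⌊0.9639/0.0833333⌋ = 11 → l; lat ⌊0.9064/0.0416667⌋ = 21 → v.

ID74lv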